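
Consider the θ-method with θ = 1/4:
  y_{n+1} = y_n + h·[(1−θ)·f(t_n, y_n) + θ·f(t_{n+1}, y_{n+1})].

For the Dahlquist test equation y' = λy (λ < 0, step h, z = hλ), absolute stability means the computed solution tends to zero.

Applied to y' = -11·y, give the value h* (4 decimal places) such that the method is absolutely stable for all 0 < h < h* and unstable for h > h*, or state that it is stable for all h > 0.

(-4.0000,0); λ=-11 ⇒ h* = (4)/11 = 0.3636.

On y'=λy, z=hλ:
  y_{n+1} = y_n + z·[3/4·y_n + 1/4·y_{n+1}] ⇒ (1 − 1/4z)y_{n+1} = (1 + 3/4z)y_n
  ⇒ R(z) = (1 + 3/4z)/(1 − 1/4z).

Find x<0 with |R(x)|<1.
x=-0.38: |R|=0.6530
R=−1: 1+3/4x = −1+1/4x ⇒ -1/2x=2 ⇒ x=2/(-1/2)=-4.0000
Confirm numerically:
  x=-3.800: |R|=0.94872 <1
  x=-2.158: |R|=0.40175 <1
  x=-1.689: |R|=0.18755 <1
  x=-4.246: |R|=1.05967 >1
  x=-4.138: |R|=1.03391 >1
So |R|<1 on (-4.0000, 0).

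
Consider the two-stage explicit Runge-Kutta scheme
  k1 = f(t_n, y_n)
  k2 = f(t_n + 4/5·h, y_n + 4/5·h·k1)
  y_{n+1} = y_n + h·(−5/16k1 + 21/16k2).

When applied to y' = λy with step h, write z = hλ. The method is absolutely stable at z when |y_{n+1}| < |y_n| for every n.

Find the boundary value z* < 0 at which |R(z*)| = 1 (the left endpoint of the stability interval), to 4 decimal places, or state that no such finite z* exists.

left endpoint -0.9524.

With y'=λy (z=hλ):
  k1=λy_n ⇒ h·k1=z·y_n;  k2=λ(1+4/5z)y_n ⇒ h·k2=z(1+4/5z)y_n
  y_{n+1}/y_n = 1 − 5/16z + 21/16z(1+4/5z) = 1 + z + 21/20z²
  so R(z) = 1 + z + 21/20z².

Boundary: |R(x)|=1, x<0.
x=-0.93: |R|=0.9781
R=1: x+21/20x²=0 ⇒ x=−20/21=-0.9524; min R=1−1/(4·21/20)=0.7619>−1
Confirm numerically:
  x=-0.875: |R|=0.92891 <1
  x=-0.794: |R|=0.86796 <1
  x=-0.524: |R|=0.76430 <1
  x=-1.541: |R|=1.95242 >1
  x=-1.005: |R|=1.05553 >1
So |R|<1 on (-0.9524, 0).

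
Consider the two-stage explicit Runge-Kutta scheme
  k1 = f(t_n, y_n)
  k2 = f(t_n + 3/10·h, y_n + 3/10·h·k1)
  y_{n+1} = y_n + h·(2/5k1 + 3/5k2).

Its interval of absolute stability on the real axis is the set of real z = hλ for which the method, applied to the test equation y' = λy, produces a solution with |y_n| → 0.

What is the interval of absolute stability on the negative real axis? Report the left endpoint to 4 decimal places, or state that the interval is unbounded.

On y'=λy, z=hλ:
  k1=λy_n ⇒ h·k1=z·y_n;  k2=λ(1+3/10z)y_n ⇒ h·k2=z(1+3/10z)y_n
  y_{n+1}/y_n = 1 + 2/5z + 3/5z(1+3/10z) = 1 + z + 9/50z²
  so R(z) = 1 + z + 9/50z².

Find x<0 with |R(x)|<1.
x=-0.38: |R|=0.6460
R=1: x+9/50x²=0 ⇒ x=−50/9=-5.5556; min R=1−1/(4·9/50)=-0.3889>−1
Confirm numerically:
  x=-4.395: |R|=0.08188 <1
  x=-4.175: |R|=0.03749 <1
  x=-3.975: |R|=0.13089 <1
  x=-3.871: |R|=0.17376 <1
  x=-6.124: |R|=1.62661 >1
  x=-6.003: |R|=1.48348 >1
  x=-5.943: |R|=1.41446 >1
So |R|<1 on (-5.5556, 0).

(-5.5556, 0).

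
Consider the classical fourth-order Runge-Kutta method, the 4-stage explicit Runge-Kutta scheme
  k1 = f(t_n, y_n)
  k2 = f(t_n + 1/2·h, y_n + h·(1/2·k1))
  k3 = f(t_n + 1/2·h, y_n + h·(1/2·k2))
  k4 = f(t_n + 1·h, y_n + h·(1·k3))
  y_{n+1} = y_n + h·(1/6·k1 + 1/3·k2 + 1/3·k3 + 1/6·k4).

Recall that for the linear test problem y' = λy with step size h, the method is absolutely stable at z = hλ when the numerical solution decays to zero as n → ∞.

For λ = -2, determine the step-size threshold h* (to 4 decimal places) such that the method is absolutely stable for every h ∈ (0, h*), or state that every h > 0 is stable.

Test eqn y'=λy, z=hλ:
  order 4, 4-stage ⇒ R(z)=1+z+z^2/2+z^3/6+z^4/24
  (e.g. R(-1.19)=0.32075, |R|=0.32075)

Need |R(x)|<1, x<0.
x=-1.19: |R|=0.3207
|R(-1.36)|=0.2881 |R(-1.24)|=0.3095 |R(-0.57)|=0.5660
Bisect:
  x_lo=-3.5007 |R|=2.7344  x_hi=-0.1857 |R|=0.8305
  mid=-1.84323 |R|=0.29275 →hi
  mid=-2.67199 |R|=0.84218 →hi
  mid=-3.08637 |R|=1.55727 →lo
  mid=-2.87918 |R|=1.15102 →lo
  mid=-2.77558 |R|=0.98546 →hi
  mid=-2.82738 |R|=1.06533 →lo
  mid=-2.80148 |R|=1.02468 →lo
  mid=-2.78853 |R|=1.00489 →lo
  mid=-2.78206 |R|=0.99513 →hi
  ...
  [-2.78529,-2.78509] ⇒ x*=-2.7853
So |R|<1 on (-2.7853, 0).

(-2.7853,0); λ=-2 ⇒ h* = 1.3926.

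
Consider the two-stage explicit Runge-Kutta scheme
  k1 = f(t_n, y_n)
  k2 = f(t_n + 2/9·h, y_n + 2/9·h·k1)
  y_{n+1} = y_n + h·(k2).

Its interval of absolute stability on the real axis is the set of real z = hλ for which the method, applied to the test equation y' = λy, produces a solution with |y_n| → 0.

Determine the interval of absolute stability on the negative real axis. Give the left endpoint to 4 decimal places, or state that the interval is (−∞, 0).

On y'=λy, z=hλ:
  k1=λy_n ⇒ h·k1=z·y_n;  k2=λ(1+2/9z)y_n ⇒ h·k2=z(1+2/9z)y_n
  y_{n+1}/y_n = 1 + z(1+2/9z) = 1 + z + 2/9z²
  R(z) = 1 + z + 2/9z².

Need |R(x)|<1, x<0.
x=-1.43: |R|=0.0244
R=1: x+2/9x²=0 ⇒ x=−9/2=-4.5000; min R=1−1/(4·2/9)=-0.1250>−1
Confirm numerically:
  x=-3.702: |R|=0.34351 <1
  x=-3.058: |R|=0.02008 <1
  x=-2.607: |R|=0.09668 <1
  x=-2.117: |R|=0.12107 <1
  x=-4.625: |R|=1.12847 >1
  x=-4.591: |R|=1.09284 >1
Interval (-4.5000, 0).

z∈(-4.5000,0).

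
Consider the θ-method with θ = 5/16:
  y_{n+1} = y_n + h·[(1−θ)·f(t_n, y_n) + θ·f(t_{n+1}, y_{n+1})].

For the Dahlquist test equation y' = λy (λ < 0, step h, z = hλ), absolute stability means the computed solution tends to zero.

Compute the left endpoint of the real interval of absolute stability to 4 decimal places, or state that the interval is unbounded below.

Test eqn y'=λy, z=hλ:
  y_{n+1} = y_n + z·[11/16·y_n + 5/16·y_{n+1}] ⇒ (1 − 5/16z)y_{n+1} = (1 + 11/16z)y_n
  R(z) = (1 + 11/16z)/(1 − 5/16z).

Find x<0 with |R(x)|<1.
x=-1.32: |R|=0.0655
R=−1: 1+11/16x = −1+5/16x ⇒ -3/8x=2 ⇒ x=2/(-3/8)=-5.3333
Confirm numerically:
  x=-4.531: |R|=0.87546 <1
  x=-4.500: |R|=0.87013 <1
  x=-3.458: |R|=0.66200 <1
  x=-2.323: |R|=0.34594 <1
  x=-5.891: |R|=1.07361 >1
  x=-5.802: |R|=1.06248 >1
So |R|<1 on (-5.3333, 0).

left endpoint -5.3333.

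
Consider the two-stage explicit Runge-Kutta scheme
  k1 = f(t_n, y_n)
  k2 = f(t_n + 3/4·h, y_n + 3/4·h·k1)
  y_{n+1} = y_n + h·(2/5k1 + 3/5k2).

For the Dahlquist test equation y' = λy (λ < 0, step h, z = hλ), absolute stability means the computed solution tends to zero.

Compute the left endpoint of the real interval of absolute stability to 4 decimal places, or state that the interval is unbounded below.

Set f=λy, z=hλ:
  k1=λy_n ⇒ h·k1=z·y_n;  k2=λ(1+3/4z)y_n ⇒ h·k2=z(1+3/4z)y_n
  y_{n+1}/y_n = 1 + 2/5z + 3/5z(1+3/4z) = 1 + z + 9/20z²
  Hence R(z) = 1 + z + 9/20z².

Boundary: |R(x)|=1, x<0.
x=-0.3: |R|=0.7405
R=1: x+9/20x²=0 ⇒ x=−20/9=-2.2222; min R=1−1/(4·9/20)=0.4444>−1
Confirm numerically:
  x=-1.974: |R|=0.77950 <1
  x=-1.667: |R|=0.58350 <1
  x=-1.617: |R|=0.55961 <1
  x=-1.487: |R|=0.50803 <1
  x=-2.522: |R|=1.34022 >1
  x=-2.363: |R|=1.14970 >1
Stable set (-2.2222, 0).

left endpoint -2.2222.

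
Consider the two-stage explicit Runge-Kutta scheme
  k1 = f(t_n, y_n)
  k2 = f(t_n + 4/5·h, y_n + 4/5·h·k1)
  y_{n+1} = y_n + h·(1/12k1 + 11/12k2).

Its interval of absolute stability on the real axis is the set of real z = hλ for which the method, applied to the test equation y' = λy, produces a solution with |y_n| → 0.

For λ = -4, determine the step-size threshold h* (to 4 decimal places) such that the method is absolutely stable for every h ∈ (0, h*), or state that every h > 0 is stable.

With y'=λy (z=hλ):
  k1=λy_n ⇒ h·k1=z·y_n;  k2=λ(1+4/5z)y_n ⇒ h·k2=z(1+4/5z)y_n
  y_{n+1}/y_n = 1 + 1/12z + 11/12z(1+4/5z) = 1 + z + 11/15z²
  Hence R(z) = 1 + z + 11/15z².

Find x<0 with |R(x)|<1.
x=-1.28: |R|=0.9215
R=1: x+11/15x²=0 ⇒ x=−15/11=-1.3636; min R=1−1/(4·11/15)=0.6591>−1
Confirm numerically:
  x=-1.258: |R|=0.90255 <1
  x=-1.133: |R|=0.80837 <1
  x=-1.120: |R|=0.79989 <1
  x=-1.881: |R|=1.71365 >1
  x=-1.813: |R|=1.59744 >1
So |R|<1 on (-1.3636, 0).

(-1.3636,0); λ=-4 ⇒ h* = (15/11)/4 = 0.3409.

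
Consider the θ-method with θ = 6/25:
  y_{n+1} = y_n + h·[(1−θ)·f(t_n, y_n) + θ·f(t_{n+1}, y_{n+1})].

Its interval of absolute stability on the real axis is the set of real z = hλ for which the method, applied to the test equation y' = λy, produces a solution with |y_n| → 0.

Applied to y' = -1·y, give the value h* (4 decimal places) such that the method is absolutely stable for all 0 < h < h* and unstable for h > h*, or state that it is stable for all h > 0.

(-3.8462,0); λ=-1 ⇒ h* = (50/13)/1 = 3.8462.

With y'=λy (z=hλ):
  y_{n+1} = y_n + z·[19/25·y_n + 6/25·y_{n+1}] ⇒ (1 − 6/25z)y_{n+1} = (1 + 19/25z)y_n
  Hence R(z) = (1 + 19/25z)/(1 − 6/25z).

Solve |R(x)|<1 on ℝ⁻.
x=-1.27: |R|=0.0267
R=−1: 1+19/25x = −1+6/25x ⇒ -13/25x=2 ⇒ x=2/(-13/25)=-3.8462
Confirm numerically:
  x=-3.316: |R|=0.84649 <1
  x=-3.135: |R|=0.78898 <1
  x=-3.114: |R|=0.78212 <1
  x=-4.388: |R|=1.13724 >1
  x=-3.994: |R|=1.03925 >1
  x=-3.923: |R|=1.02058 >1
So |R|<1 on (-3.8462, 0).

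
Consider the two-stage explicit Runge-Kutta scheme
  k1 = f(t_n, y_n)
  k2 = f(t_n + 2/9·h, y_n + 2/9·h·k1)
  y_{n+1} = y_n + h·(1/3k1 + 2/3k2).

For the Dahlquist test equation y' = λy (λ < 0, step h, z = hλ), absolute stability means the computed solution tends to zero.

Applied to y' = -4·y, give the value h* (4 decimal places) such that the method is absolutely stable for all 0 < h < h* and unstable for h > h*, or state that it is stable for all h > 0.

Test eqn y'=λy, z=hλ:
  k1=λy_n ⇒ h·k1=z·y_n;  k2=λ(1+2/9z)y_n ⇒ h·k2=z(1+2/9z)y_n
  y_{n+1}/y_n = 1 + 1/3z + 2/3z(1+2/9z) = 1 + z + 4/27z²
  so R(z) = 1 + z + 4/27z².

Solve |R(x)|<1 on ℝ⁻.
x=-1.67: |R|=0.2568
R=1: x+4/27x²=0 ⇒ x=−27/4=-6.7500; min R=1−1/(4·4/27)=-0.6875>−1
Confirm numerically:
  x=-5.924: |R|=0.27508 <1
  x=-5.127: |R|=0.23276 <1
  x=-5.026: |R|=0.28368 <1
  x=-7.237: |R|=1.52214 >1
  x=-7.177: |R|=1.45401 >1
  x=-7.017: |R|=1.27756 >1
Interval (-6.7500, 0).

(-6.7500,0); λ=-4 ⇒ h* = (27/4)/4 = 1.6875.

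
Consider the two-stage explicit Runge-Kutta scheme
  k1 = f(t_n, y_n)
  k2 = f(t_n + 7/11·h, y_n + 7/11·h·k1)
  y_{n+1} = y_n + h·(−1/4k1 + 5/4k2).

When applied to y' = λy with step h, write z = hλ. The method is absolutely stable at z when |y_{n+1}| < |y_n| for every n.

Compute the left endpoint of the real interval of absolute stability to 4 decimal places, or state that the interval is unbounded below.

With y'=λy (z=hλ):
  k1=λy_n ⇒ h·k1=z·y_n;  k2=λ(1+7/11z)y_n ⇒ h·k2=z(1+7/11z)y_n
  y_{n+1}/y_n = 1 − 1/4z + 5/4z(1+7/11z) = 1 + z + 35/44z²
  ⇒ R(z) = 1 + z + 35/44z².

Need |R(x)|<1, x<0.
x=-1.62: |R|=1.4676
R=1: x+35/44x²=0 ⇒ x=−44/35=-1.2571; min R=1−1/(4·35/44)=0.6857>−1
Confirm numerically:
  x=-1.110: |R|=0.87008 <1
  x=-1.038: |R|=0.81906 <1
  x=-0.853: |R|=0.72578 <1
  x=-0.617: |R|=0.68582 <1
  x=-1.543: |R|=1.35086 >1
  x=-1.278: |R|=1.02120 >1
So |R|<1 on (-1.2571, 0).

left endpoint -1.2571.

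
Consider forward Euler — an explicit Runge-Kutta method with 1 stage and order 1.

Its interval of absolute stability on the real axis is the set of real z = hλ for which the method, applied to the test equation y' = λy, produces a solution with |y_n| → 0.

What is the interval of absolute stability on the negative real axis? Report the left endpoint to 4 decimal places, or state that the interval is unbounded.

z∈(-2.0000,0).

With y'=λy (z=hλ):
  order 1, 1-stage ⇒ R(z)=1+z
  (e.g. R(-0.49)=0.51000, |R|=0.51000)

Boundary: |R(x)|=1, x<0.
x=-0.49: |R|=0.5100
|R(-2.08)|=1.0800 |R(-1.86)|=0.8600 |R(-1.45)|=0.4500
Bisect:
  x_lo=-2.3162 |R|=1.3162  x_hi=-0.3597 |R|=0.6403
  mid=-1.33794 |R|=0.33794 →hi
  mid=-1.82705 |R|=0.82705 →hi
  mid=-2.07160 |R|=1.07160 →lo
  mid=-1.94932 |R|=0.94932 →hi
  mid=-2.01046 |R|=1.01046 →lo
  mid=-1.97989 |R|=0.97989 →hi
  mid=-1.99518 |R|=0.99518 →hi
  mid=-2.00282 |R|=1.00282 →lo
  mid=-1.99900 |R|=0.99900 →hi
  mid=-2.00091 |R|=1.00091 →lo
  ...
  [-2.00007,-1.99996] ⇒ x*=-2.0000
Interval (-2.0000, 0).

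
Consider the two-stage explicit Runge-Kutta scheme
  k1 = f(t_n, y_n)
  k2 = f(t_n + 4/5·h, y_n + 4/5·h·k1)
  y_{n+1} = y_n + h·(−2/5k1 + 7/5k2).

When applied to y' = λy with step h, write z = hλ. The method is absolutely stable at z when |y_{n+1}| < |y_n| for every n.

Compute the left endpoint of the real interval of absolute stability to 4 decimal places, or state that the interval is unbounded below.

left endpoint -0.8929.

Set f=λy, z=hλ:
  k1=λy_n ⇒ h·k1=z·y_n;  k2=λ(1+4/5z)y_n ⇒ h·k2=z(1+4/5z)y_n
  y_{n+1}/y_n = 1 − 2/5z + 7/5z(1+4/5z) = 1 + z + 28/25z²
  Hence R(z) = 1 + z + 28/25z².

Need |R(x)|<1, x<0.
x=-1.6: |R|=2.2672
R=1: x+28/25x²=0 ⇒ x=−25/28=-0.8929; min R=1−1/(4·28/25)=0.7768>−1
Confirm numerically:
  x=-0.866: |R|=0.97395 <1
  x=-0.826: |R|=0.93815 <1
  x=-0.756: |R|=0.88412 <1
  x=-0.750: |R|=0.88000 <1
  x=-1.492: |R|=2.00119 >1
  x=-1.243: |R|=1.48745 >1
  x=-1.063: |R|=1.20257 >1
So |R|<1 on (-0.8929, 0).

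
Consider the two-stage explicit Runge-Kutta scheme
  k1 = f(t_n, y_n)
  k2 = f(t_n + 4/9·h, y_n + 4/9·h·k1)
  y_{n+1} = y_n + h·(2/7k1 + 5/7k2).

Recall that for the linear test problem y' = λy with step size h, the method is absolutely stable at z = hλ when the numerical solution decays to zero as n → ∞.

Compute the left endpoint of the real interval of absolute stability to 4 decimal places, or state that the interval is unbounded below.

z* = -3.1500.

Set f=λy, z=hλ:
  k1=λy_n ⇒ h·k1=z·y_n;  k2=λ(1+4/9z)y_n ⇒ h·k2=z(1+4/9z)y_n
  y_{n+1}/y_n = 1 + 2/7z + 5/7z(1+4/9z) = 1 + z + 20/63z²
  Hence R(z) = 1 + z + 20/63z².

Boundary: |R(x)|=1, x<0.
x=-1.19: |R|=0.2596
R=1: x+20/63x²=0 ⇒ x=−63/20=-3.1500; min R=1−1/(4·20/63)=0.2125>−1
Confirm numerically:
  x=-2.960: |R|=0.82146 <1
  x=-2.337: |R|=0.39683 <1
  x=-2.001: |R|=0.27011 <1
  x=-1.748: |R|=0.22200 <1
  x=-3.496: |R|=1.38401 >1
  x=-3.454: |R|=1.33334 >1
  x=-3.346: |R|=1.20820 >1
Interval (-3.1500, 0).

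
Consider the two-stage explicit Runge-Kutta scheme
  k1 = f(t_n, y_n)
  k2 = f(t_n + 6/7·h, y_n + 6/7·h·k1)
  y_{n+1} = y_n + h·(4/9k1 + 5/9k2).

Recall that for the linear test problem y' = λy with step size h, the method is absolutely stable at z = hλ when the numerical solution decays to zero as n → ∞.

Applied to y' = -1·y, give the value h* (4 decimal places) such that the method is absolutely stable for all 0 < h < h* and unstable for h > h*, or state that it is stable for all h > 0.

(-2.1000,0); λ=-1 ⇒ h* = (21/10)/1 = 2.1000.

With y'=λy (z=hλ):
  k1=λy_n ⇒ h·k1=z·y_n;  k2=λ(1+6/7z)y_n ⇒ h·k2=z(1+6/7z)y_n
  y_{n+1}/y_n = 1 + 4/9z + 5/9z(1+6/7z) = 1 + z + 10/21z²
  ⇒ R(z) = 1 + z + 10/21z².

Boundary: |R(x)|=1, x<0.
x=-0.33: |R|=0.7219
R=1: x+10/21x²=0 ⇒ x=−21/10=-2.1000; min R=1−1/(4·10/21)=0.4750>−1
Confirm numerically:
  x=-1.546: |R|=0.59215 <1
  x=-1.147: |R|=0.47948 <1
  x=-0.855: |R|=0.49311 <1
  x=-2.558: |R|=1.55789 >1
  x=-2.381: |R|=1.31860 >1
  x=-2.176: |R|=1.07875 >1
Stable set (-2.1000, 0).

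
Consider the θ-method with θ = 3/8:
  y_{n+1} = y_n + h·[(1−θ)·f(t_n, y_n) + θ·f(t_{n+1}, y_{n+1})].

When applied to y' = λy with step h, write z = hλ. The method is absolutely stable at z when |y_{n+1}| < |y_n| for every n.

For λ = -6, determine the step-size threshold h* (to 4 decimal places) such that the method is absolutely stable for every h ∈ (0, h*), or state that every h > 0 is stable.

(-8.0000,0); λ=-6 ⇒ h* = (8)/6 = 1.3333.

Test eqn y'=λy, z=hλ:
  y_{n+1} = y_n + z·[5/8·y_n + 3/8·y_{n+1}] ⇒ (1 − 3/8z)y_{n+1} = (1 + 5/8z)y_n
  Hence R(z) = (1 + 5/8z)/(1 − 3/8z).

Need |R(x)|<1, x<0.
x=-1.55: |R|=0.0198
R=−1: 1+5/8x = −1+3/8x ⇒ -1/4x=2 ⇒ x=2/(-1/4)=-8.0000
Confirm numerically:
  x=-6.778: |R|=0.91374 <1
  x=-6.638: |R|=0.90241 <1
  x=-5.353: |R|=0.77996 <1
  x=-3.557: |R|=0.52407 <1
  x=-8.310: |R|=1.01883 >1
  x=-8.303: |R|=1.01841 >1
So |R|<1 on (-8.0000, 0).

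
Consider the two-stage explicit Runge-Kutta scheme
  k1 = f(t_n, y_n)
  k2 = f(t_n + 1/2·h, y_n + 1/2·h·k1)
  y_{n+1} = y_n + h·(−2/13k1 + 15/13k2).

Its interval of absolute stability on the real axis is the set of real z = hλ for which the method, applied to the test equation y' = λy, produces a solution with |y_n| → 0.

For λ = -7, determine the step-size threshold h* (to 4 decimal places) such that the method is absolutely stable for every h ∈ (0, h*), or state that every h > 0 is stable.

(-1.7333,0); λ=-7 ⇒ h* = (26/15)/7 = 0.2476.

Test eqn y'=λy, z=hλ:
  k1=λy_n ⇒ h·k1=z·y_n;  k2=λ(1+1/2z)y_n ⇒ h·k2=z(1+1/2z)y_n
  y_{n+1}/y_n = 1 − 2/13z + 15/13z(1+1/2z) = 1 + z + 15/26z²
  Hence R(z) = 1 + z + 15/26z².

Need |R(x)|<1, x<0.
x=-0.48: |R|=0.6529
R=1: x+15/26x²=0 ⇒ x=−26/15=-1.7333; min R=1−1/(4·15/26)=0.5667>−1
Confirm numerically:
  x=-1.511: |R|=0.80619 <1
  x=-1.226: |R|=0.64116 <1
  x=-1.125: |R|=0.60517 <1
  x=-0.822: |R|=0.56782 <1
  x=-2.205: |R|=1.60001 >1
  x=-2.161: |R|=1.53319 >1
  x=-1.821: |R|=1.09210 >1
Stable set (-1.7333, 0).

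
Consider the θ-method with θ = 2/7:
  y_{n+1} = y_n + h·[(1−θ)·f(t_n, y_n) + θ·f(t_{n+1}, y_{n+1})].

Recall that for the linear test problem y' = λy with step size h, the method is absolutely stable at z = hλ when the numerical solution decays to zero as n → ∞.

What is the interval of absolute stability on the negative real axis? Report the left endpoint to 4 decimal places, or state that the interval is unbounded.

Set f=λy, z=hλ:
  y_{n+1} = y_n + z·[5/7·y_n + 2/7·y_{n+1}] ⇒ (1 − 2/7z)y_{n+1} = (1 + 5/7z)y_n
  R(z) = (1 + 5/7z)/(1 − 2/7z).

Find x<0 with |R(x)|<1.
x=-0.41: |R|=0.6330
R=−1: 1+5/7x = −1+2/7x ⇒ -3/7x=2 ⇒ x=2/(-3/7)=-4.6667
Confirm numerically:
  x=-4.347: |R|=0.93889 <1
  x=-4.123: |R|=0.89302 <1
  x=-2.163: |R|=0.33684 <1
  x=-1.941: |R|=0.24858 <1
  x=-5.153: |R|=1.08431 >1
  x=-4.699: |R|=1.00592 >1
So |R|<1 on (-4.6667, 0).

z∈(-4.6667,0).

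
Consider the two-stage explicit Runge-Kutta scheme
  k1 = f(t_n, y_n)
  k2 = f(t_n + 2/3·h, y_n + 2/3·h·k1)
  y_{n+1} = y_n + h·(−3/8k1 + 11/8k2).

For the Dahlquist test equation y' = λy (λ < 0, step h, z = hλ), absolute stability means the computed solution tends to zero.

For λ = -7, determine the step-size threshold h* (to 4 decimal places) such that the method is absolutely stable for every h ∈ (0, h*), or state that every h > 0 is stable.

Set f=λy, z=hλ:
  k1=λy_n ⇒ h·k1=z·y_n;  k2=λ(1+2/3z)y_n ⇒ h·k2=z(1+2/3z)y_n
  y_{n+1}/y_n = 1 − 3/8z + 11/8z(1+2/3z) = 1 + z + 11/12z²
  R(z) = 1 + z + 11/12z².

Find x<0 with |R(x)|<1.
x=-1.05: |R|=0.9606
R=1: x+11/12x²=0 ⇒ x=−12/11=-1.0909; min R=1−1/(4·11/12)=0.7273>−1
Confirm numerically:
  x=-0.835: |R|=0.80412 <1
  x=-0.762: |R|=0.77026 <1
  x=-0.679: |R|=0.74362 <1
  x=-1.629: |R|=1.80350 >1
  x=-1.502: |R|=1.56600 >1
Interval (-1.0909, 0).

(-1.0909,0); λ=-7 ⇒ h* = (12/11)/7 = 0.1558.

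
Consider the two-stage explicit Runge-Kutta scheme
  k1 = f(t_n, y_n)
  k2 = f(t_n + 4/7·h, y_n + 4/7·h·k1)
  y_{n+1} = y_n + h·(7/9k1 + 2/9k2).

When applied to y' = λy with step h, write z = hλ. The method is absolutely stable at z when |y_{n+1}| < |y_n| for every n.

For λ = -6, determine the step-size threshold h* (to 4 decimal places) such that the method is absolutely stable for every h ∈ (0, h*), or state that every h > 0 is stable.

Set f=λy, z=hλ:
  k1=λy_n ⇒ h·k1=z·y_n;  k2=λ(1+4/7z)y_n ⇒ h·k2=z(1+4/7z)y_n
  y_{n+1}/y_n = 1 + 7/9z + 2/9z(1+4/7z) = 1 + z + 8/63z²
  so R(z) = 1 + z + 8/63z².

Boundary: |R(x)|=1, x<0.
x=-1.54: |R|=0.2388
R=1: x+8/63x²=0 ⇒ x=−63/8=-7.8750; min R=1−1/(4·8/63)=-0.9688>−1
Confirm numerically:
  x=-7.463: |R|=0.60955 <1
  x=-5.671: |R|=0.58716 <1
  x=-4.924: |R|=0.84517 <1
  x=-8.343: |R|=1.49581 >1
  x=-7.966: |R|=1.09205 >1
So |R|<1 on (-7.8750, 0).

(-7.8750,0); λ=-6 ⇒ h* = (63/8)/6 = 1.3125.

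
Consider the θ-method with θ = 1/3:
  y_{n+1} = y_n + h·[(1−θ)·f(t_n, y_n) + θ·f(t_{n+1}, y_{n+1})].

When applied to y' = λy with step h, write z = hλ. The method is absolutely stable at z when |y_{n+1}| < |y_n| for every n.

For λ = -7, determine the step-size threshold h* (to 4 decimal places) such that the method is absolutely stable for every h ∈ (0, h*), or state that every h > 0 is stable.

With y'=λy (z=hλ):
  y_{n+1} = y_n + z·[2/3·y_n + 1/3·y_{n+1}] ⇒ (1 − 1/3z)y_{n+1} = (1 + 2/3z)y_n
  ⇒ R(z) = (1 + 2/3z)/(1 − 1/3z).

Boundary: |R(x)|=1, x<0.
x=-1.1: |R|=0.1951
R=−1: 1+2/3x = −1+1/3x ⇒ -1/3x=2 ⇒ x=2/(-1/3)=-6.0000
Confirm numerically:
  x=-5.906: |R|=0.98945 <1
  x=-4.588: |R|=0.81392 <1
  x=-2.609: |R|=0.39544 <1
  x=-6.552: |R|=1.05779 >1
  x=-6.523: |R|=1.05492 >1
  x=-6.142: |R|=1.01553 >1
Interval (-6.0000, 0).

(-6.0000,0); λ=-7 ⇒ h* = (6)/7 = 0.8571.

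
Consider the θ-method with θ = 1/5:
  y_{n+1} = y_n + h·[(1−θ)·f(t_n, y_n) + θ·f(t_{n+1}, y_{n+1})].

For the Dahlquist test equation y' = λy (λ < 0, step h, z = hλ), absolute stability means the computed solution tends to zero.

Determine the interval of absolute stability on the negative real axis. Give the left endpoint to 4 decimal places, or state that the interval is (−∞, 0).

Set f=λy, z=hλ:
  y_{n+1} = y_n + z·[4/5·y_n + 1/5·y_{n+1}] ⇒ (1 − 1/5z)y_{n+1} = (1 + 4/5z)y_n
  so R(z) = (1 + 4/5z)/(1 − 1/5z).

Boundary: |R(x)|=1, x<0.
x=-0.52: |R|=0.5290
R=−1: 1+4/5x = −1+1/5x ⇒ -3/5x=2 ⇒ x=2/(-3/5)=-3.3333
Confirm numerically:
  x=-3.139: |R|=0.92837 <1
  x=-1.917: |R|=0.38572 <1
  x=-1.602: |R|=0.21327 <1
  x=-1.489: |R|=0.14733 <1
  x=-3.864: |R|=1.17960 >1
  x=-3.667: |R|=1.11550 >1
  x=-3.519: |R|=1.06538 >1
Interval (-3.3333, 0).

(-3.3333, 0).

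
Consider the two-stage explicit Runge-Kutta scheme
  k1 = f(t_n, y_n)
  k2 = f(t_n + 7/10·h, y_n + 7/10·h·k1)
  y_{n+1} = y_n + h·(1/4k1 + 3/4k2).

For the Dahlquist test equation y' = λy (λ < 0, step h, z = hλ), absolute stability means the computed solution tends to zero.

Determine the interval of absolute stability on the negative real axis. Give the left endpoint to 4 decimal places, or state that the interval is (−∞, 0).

With y'=λy (z=hλ):
  k1=λy_n ⇒ h·k1=z·y_n;  k2=λ(1+7/10z)y_n ⇒ h·k2=z(1+7/10z)y_n
  y_{n+1}/y_n = 1 + 1/4z + 3/4z(1+7/10z) = 1 + z + 21/40z²
  R(z) = 1 + z + 21/40z².

Find x<0 with |R(x)|<1.
x=-1.4: |R|=0.6290
R=1: x+21/40x²=0 ⇒ x=−40/21=-1.9048; min R=1−1/(4·21/40)=0.5238>−1
Confirm numerically:
  x=-1.838: |R|=0.93558 <1
  x=-1.472: |R|=0.66556 <1
  x=-1.325: |R|=0.59670 <1
  x=-2.243: |R|=1.39830 >1
  x=-2.113: |R|=1.23100 >1
  x=-2.004: |R|=1.10441 >1
Stable set (-1.9048, 0).

(-1.9048, 0).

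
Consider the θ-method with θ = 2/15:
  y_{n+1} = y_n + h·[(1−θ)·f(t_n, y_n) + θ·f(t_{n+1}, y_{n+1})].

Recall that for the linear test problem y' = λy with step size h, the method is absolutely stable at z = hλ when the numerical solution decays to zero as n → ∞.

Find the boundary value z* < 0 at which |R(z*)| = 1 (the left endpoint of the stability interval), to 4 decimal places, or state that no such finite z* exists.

Test eqn y'=λy, z=hλ:
  y_{n+1} = y_n + z·[13/15·y_n + 2/15·y_{n+1}] ⇒ (1 − 2/15z)y_{n+1} = (1 + 13/15z)y_n
  so R(z) = (1 + 13/15z)/(1 − 2/15z).

Solve |R(x)|<1 on ℝ⁻.
x=-1.73: |R|=0.4057
R=−1: 1+13/15x = −1+2/15x ⇒ -11/15x=2 ⇒ x=2/(-11/15)=-2.7273
Confirm numerically:
  x=-2.519: |R|=0.88567 <1
  x=-1.811: |R|=0.45876 <1
  x=-1.520: |R|=0.26386 <1
  x=-3.324: |R|=1.30322 >1
  x=-3.175: |R|=1.23068 >1
  x=-3.154: |R|=1.22029 >1
Interval (-2.7273, 0).

z* = -2.7273.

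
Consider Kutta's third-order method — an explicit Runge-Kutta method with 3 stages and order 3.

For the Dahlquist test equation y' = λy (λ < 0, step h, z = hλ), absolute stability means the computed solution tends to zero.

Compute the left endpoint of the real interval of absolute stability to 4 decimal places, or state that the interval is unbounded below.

z* = -2.5127.

Test eqn y'=λy, z=hλ:
  order 3, 3-stage ⇒ R(z)=1+z+z^2/2+z^3/6
  (e.g. R(-1.03)=0.31833, |R|=0.31833)

Need |R(x)|<1, x<0.
x=-1.03: |R|=0.3183
|R(-2.38)|=0.7947 |R(-2.29)|=0.6694 |R(-0.75)|=0.4609
Bisect:
  x_lo=-2.8783 |R|=1.7103  x_hi=-0.3482 |R|=0.7054
  mid=-1.61327 |R|=0.01174 →hi
  mid=-2.24578 |R|=0.61180 →hi
  mid=-2.56204 |R|=1.08291 →lo
  mid=-2.40391 |R|=0.82980 →hi
  mid=-2.48298 |R|=0.95172 →hi
  mid=-2.52251 |R|=1.01612 →lo
  mid=-2.50274 |R|=0.98363 →hi
  ...
  [-2.51278,-2.51263] ⇒ x*=-2.5127
Interval (-2.5127, 0).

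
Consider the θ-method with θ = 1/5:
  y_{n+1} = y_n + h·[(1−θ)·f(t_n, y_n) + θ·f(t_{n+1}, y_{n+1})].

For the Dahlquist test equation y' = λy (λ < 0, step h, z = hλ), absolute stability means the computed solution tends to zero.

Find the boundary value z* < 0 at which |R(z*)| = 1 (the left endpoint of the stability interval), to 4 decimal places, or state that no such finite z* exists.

left endpoint -3.3333.

With y'=λy (z=hλ):
  y_{n+1} = y_n + z·[4/5·y_n + 1/5·y_{n+1}] ⇒ (1 − 1/5z)y_{n+1} = (1 + 4/5z)y_n
  Hence R(z) = (1 + 4/5z)/(1 − 1/5z).

Solve |R(x)|<1 on ℝ⁻.
x=-1.23: |R|=0.0128
R=−1: 1+4/5x = −1+1/5x ⇒ -3/5x=2 ⇒ x=2/(-3/5)=-3.3333
Confirm numerically:
  x=-2.690: |R|=0.74902 <1
  x=-2.211: |R|=0.53307 <1
  x=-1.723: |R|=0.28142 <1
  x=-3.924: |R|=1.19857 >1
  x=-3.903: |R|=1.19196 >1
  x=-3.589: |R|=1.08930 >1
Interval (-3.3333, 0).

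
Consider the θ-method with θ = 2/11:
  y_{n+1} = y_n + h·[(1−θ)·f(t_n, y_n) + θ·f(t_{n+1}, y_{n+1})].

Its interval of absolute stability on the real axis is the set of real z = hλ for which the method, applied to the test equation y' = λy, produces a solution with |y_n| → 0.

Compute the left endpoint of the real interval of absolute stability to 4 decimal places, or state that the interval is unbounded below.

left endpoint -3.1429.

On y'=λy, z=hλ:
  y_{n+1} = y_n + z·[9/11·y_n + 2/11·y_{n+1}] ⇒ (1 − 2/11z)y_{n+1} = (1 + 9/11z)y_n
  R(z) = (1 + 9/11z)/(1 − 2/11z).

Solve |R(x)|<1 on ℝ⁻.
x=-0.44: |R|=0.5926
R=−1: 1+9/11x = −1+2/11x ⇒ -7/11x=2 ⇒ x=2/(-7/11)=-3.1429
Confirm numerically:
  x=-2.961: |R|=0.92477 <1
  x=-2.552: |R|=0.74317 <1
  x=-2.349: |R|=0.64601 <1
  x=-1.756: |R|=0.33104 <1
  x=-3.277: |R|=1.05349 >1
  x=-3.226: |R|=1.03335 >1
So |R|<1 on (-3.1429, 0).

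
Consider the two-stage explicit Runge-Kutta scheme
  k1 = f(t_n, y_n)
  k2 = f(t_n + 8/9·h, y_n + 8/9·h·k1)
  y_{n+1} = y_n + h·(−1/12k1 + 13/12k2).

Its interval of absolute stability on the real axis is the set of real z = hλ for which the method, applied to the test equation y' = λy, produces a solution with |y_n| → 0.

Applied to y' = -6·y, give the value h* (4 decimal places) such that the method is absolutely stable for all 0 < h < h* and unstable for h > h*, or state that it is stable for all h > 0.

(-1.0385,0); λ=-6 ⇒ h* = (27/26)/6 = 0.1731.

Set f=λy, z=hλ:
  k1=λy_n ⇒ h·k1=z·y_n;  k2=λ(1+8/9z)y_n ⇒ h·k2=z(1+8/9z)y_n
  y_{n+1}/y_n = 1 − 1/12z + 13/12z(1+8/9z) = 1 + z + 26/27z²
  ⇒ R(z) = 1 + z + 26/27z².

Solve |R(x)|<1 on ℝ⁻.
x=-0.89: |R|=0.8728
R=1: x+26/27x²=0 ⇒ x=−27/26=-1.0385; min R=1−1/(4·26/27)=0.7404>−1
Confirm numerically:
  x=-1.009: |R|=0.97137 <1
  x=-0.632: |R|=0.75263 <1
  x=-0.468: |R|=0.74291 <1
  x=-0.439: |R|=0.74658 <1
  x=-1.324: |R|=1.36405 >1
  x=-1.097: |R|=1.06184 >1
So |R|<1 on (-1.0385, 0).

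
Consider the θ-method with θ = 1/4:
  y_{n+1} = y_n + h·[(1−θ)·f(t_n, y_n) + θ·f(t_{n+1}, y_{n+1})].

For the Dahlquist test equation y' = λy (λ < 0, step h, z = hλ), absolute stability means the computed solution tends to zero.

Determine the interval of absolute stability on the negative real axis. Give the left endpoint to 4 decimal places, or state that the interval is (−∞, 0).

z∈(-4.0000,0).

Test eqn y'=λy, z=hλ:
  y_{n+1} = y_n + z·[3/4·y_n + 1/4·y_{n+1}] ⇒ (1 − 1/4z)y_{n+1} = (1 + 3/4z)y_n
  so R(z) = (1 + 3/4z)/(1 − 1/4z).

Need |R(x)|<1, x<0.
x=-0.75: |R|=0.3684
R=−1: 1+3/4x = −1+1/4x ⇒ -1/2x=2 ⇒ x=2/(-1/2)=-4.0000
Confirm numerically:
  x=-3.200: |R|=0.77778 <1
  x=-2.653: |R|=0.59507 <1
  x=-2.579: |R|=0.56802 <1
  x=-4.441: |R|=1.10449 >1
  x=-4.429: |R|=1.10179 >1
So |R|<1 on (-4.0000, 0).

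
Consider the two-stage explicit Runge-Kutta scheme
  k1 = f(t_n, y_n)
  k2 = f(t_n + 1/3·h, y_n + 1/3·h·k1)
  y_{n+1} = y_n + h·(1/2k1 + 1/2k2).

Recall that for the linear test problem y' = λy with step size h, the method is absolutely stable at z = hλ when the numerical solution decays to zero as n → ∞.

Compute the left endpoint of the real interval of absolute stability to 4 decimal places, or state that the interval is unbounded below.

left endpoint -6.0000.

With y'=λy (z=hλ):
  k1=λy_n ⇒ h·k1=z·y_n;  k2=λ(1+1/3z)y_n ⇒ h·k2=z(1+1/3z)y_n
  y_{n+1}/y_n = 1 + 1/2z + 1/2z(1+1/3z) = 1 + z + 1/6z²
  ⇒ R(z) = 1 + z + 1/6z².

Find x<0 with |R(x)|<1.
x=-0.7: |R|=0.3817
R=1: x+1/6x²=0 ⇒ x=−6=-6.0000; min R=1−1/(4·1/6)=-0.5000>−1
Confirm numerically:
  x=-4.864: |R|=0.07908 <1
  x=-4.690: |R|=0.02398 <1
  x=-4.658: |R|=0.04184 <1
  x=-6.541: |R|=1.58978 >1
  x=-6.454: |R|=1.48835 >1
  x=-6.081: |R|=1.08209 >1
So |R|<1 on (-6.0000, 0).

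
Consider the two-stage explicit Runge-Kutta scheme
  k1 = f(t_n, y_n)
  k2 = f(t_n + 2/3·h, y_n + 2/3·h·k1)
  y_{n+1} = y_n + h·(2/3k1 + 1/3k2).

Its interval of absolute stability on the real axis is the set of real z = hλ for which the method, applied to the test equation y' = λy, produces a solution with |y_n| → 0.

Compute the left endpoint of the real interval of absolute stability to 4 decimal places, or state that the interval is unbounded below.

Set f=λy, z=hλ:
  k1=λy_n ⇒ h·k1=z·y_n;  k2=λ(1+2/3z)y_n ⇒ h·k2=z(1+2/3z)y_n
  y_{n+1}/y_n = 1 + 2/3z + 1/3z(1+2/3z) = 1 + z + 2/9z²
  so R(z) = 1 + z + 2/9z².

Boundary: |R(x)|=1, x<0.
x=-0.89: |R|=0.2860
R=1: x+2/9x²=0 ⇒ x=−9/2=-4.5000; min R=1−1/(4·2/9)=-0.1250>−1
Confirm numerically:
  x=-4.269: |R|=0.78086 <1
  x=-2.980: |R|=0.00658 <1
  x=-2.504: |R|=0.11066 <1
  x=-4.765: |R|=1.28061 >1
  x=-4.537: |R|=1.03730 >1
Interval (-4.5000, 0).

left endpoint -4.5000.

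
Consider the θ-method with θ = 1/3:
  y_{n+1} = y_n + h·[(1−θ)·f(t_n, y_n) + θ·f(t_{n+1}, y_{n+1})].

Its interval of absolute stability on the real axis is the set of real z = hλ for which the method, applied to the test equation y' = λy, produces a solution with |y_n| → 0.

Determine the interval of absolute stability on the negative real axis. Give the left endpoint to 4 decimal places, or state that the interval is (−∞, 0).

(-6.0000, 0).

With y'=λy (z=hλ):
  y_{n+1} = y_n + z·[2/3·y_n + 1/3·y_{n+1}] ⇒ (1 − 1/3z)y_{n+1} = (1 + 2/3z)y_n
  R(z) = (1 + 2/3z)/(1 − 1/3z).

Solve |R(x)|<1 on ℝ⁻.
x=-0.46: |R|=0.6012
R=−1: 1+2/3x = −1+1/3x ⇒ -1/3x=2 ⇒ x=2/(-1/3)=-6.0000
Confirm numerically:
  x=-5.150: |R|=0.89571 <1
  x=-3.595: |R|=0.63533 <1
  x=-2.597: |R|=0.39200 <1
  x=-6.536: |R|=1.05621 >1
  x=-6.488: |R|=1.05143 >1
  x=-6.377: |R|=1.04020 >1
Stable set (-6.0000, 0).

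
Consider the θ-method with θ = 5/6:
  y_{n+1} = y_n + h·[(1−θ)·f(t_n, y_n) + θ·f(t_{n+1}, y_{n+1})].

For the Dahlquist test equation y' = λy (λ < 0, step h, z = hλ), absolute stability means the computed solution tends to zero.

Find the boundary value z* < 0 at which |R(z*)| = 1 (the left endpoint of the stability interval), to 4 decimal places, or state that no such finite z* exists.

interval (−∞, 0).

On y'=λy, z=hλ:
  y_{n+1} = y_n + z·[1/6·y_n + 5/6·y_{n+1}] ⇒ (1 − 5/6z)y_{n+1} = (1 + 1/6z)y_n
  so R(z) = (1 + 1/6z)/(1 − 5/6z).

Solve |R(x)|<1 on ℝ⁻.
x=-0.74: |R|=0.5423
x=-2: |R|=0.2500
x=-10: |R|=0.0714
x=-100: |R|=0.1858
θ=5/6≥1/2 ⇒ |1+1/6x|<|1−5/6x| ∀x<0 ⇒ unbounded interval.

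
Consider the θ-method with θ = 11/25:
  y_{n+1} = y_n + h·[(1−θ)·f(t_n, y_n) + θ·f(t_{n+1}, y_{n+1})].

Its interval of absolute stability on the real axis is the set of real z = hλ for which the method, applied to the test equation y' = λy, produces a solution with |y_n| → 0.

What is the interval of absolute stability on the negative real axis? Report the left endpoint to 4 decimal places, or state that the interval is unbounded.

z∈(-16.6667,0).

With y'=λy (z=hλ):
  y_{n+1} = y_n + z·[14/25·y_n + 11/25·y_{n+1}] ⇒ (1 − 11/25z)y_{n+1} = (1 + 14/25z)y_n
  so R(z) = (1 + 14/25z)/(1 − 11/25z).

Boundary: |R(x)|=1, x<0.
x=-0.4: |R|=0.6599
R=−1: 1+14/25x = −1+11/25x ⇒ -3/25x=2 ⇒ x=2/(-3/25)=-16.6667
Confirm numerically:
  x=-13.666: |R|=0.94866 <1
  x=-9.355: |R|=0.82851 <1
  x=-6.870: |R|=0.70777 <1
  x=-17.116: |R|=1.00632 >1
  x=-16.861: |R|=1.00277 >1
Stable set (-16.6667, 0).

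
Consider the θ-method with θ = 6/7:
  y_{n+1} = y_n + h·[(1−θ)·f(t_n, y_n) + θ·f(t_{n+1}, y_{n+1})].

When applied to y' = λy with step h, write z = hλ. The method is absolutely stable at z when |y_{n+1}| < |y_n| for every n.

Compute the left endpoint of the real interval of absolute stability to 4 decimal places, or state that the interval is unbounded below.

interval (−∞, 0).

On y'=λy, z=hλ:
  y_{n+1} = y_n + z·[1/7·y_n + 6/7·y_{n+1}] ⇒ (1 − 6/7z)y_{n+1} = (1 + 1/7z)y_n
  Hence R(z) = (1 + 1/7z)/(1 − 6/7z).

Need |R(x)|<1, x<0.
x=-1.59: |R|=0.3271
x=-2: |R|=0.2632
x=-10: |R|=0.0448
x=-100: |R|=0.1532
θ=6/7≥1/2 ⇒ |1+1/7x|<|1−6/7x| ∀x<0 ⇒ interval (−∞,0).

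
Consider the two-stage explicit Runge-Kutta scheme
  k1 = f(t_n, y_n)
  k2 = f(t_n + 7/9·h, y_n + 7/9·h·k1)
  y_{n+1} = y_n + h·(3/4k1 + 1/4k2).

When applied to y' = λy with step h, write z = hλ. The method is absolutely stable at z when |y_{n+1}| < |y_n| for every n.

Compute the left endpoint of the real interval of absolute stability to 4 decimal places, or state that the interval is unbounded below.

With y'=λy (z=hλ):
  k1=λy_n ⇒ h·k1=z·y_n;  k2=λ(1+7/9z)y_n ⇒ h·k2=z(1+7/9z)y_n
  y_{n+1}/y_n = 1 + 3/4z + 1/4z(1+7/9z) = 1 + z + 7/36z²
  Hence R(z) = 1 + z + 7/36z².

Solve |R(x)|<1 on ℝ⁻.
x=-1.44: |R|=0.0368
R=1: x+7/36x²=0 ⇒ x=−36/7=-5.1429; min R=1−1/(4·7/36)=-0.2857>−1
Confirm numerically:
  x=-4.085: |R|=0.15974 <1
  x=-3.987: |R|=0.10392 <1
  x=-3.724: |R|=0.02741 <1
  x=-2.569: |R|=0.28571 <1
  x=-5.734: |R|=1.65909 >1
  x=-5.624: |R|=1.52616 >1
  x=-5.336: |R|=1.20040 >1
So |R|<1 on (-5.1429, 0).

z* = -5.1429.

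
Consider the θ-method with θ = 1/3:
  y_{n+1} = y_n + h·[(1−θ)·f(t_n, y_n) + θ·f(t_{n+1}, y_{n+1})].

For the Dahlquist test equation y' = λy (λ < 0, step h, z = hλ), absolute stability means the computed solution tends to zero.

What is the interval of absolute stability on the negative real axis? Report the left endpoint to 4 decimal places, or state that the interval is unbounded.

Set f=λy, z=hλ:
  y_{n+1} = y_n + z·[2/3·y_n + 1/3·y_{n+1}] ⇒ (1 − 1/3z)y_{n+1} = (1 + 2/3z)y_n
  ⇒ R(z) = (1 + 2/3z)/(1 − 1/3z).

Find x<0 with |R(x)|<1.
x=-1.74: |R|=0.1013
R=−1: 1+2/3x = −1+1/3x ⇒ -1/3x=2 ⇒ x=2/(-1/3)=-6.0000
Confirm numerically:
  x=-4.877: |R|=0.85743 <1
  x=-4.092: |R|=0.73096 <1
  x=-3.566: |R|=0.62930 <1
  x=-6.538: |R|=1.05641 >1
  x=-6.440: |R|=1.04661 >1
  x=-6.350: |R|=1.03743 >1
Interval (-6.0000, 0).

(-6.0000, 0).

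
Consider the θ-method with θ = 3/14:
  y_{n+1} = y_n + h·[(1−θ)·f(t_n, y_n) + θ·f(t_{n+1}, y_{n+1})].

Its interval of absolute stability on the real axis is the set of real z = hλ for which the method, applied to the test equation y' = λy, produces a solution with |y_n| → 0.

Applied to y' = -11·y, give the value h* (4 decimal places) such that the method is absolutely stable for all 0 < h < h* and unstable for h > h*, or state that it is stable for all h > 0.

(-3.5000,0); λ=-11 ⇒ h* = (7/2)/11 = 0.3182.

With y'=λy (z=hλ):
  y_{n+1} = y_n + z·[11/14·y_n + 3/14·y_{n+1}] ⇒ (1 − 3/14z)y_{n+1} = (1 + 11/14z)y_n
  R(z) = (1 + 11/14z)/(1 − 3/14z).

Boundary: |R(x)|=1, x<0.
x=-0.32: |R|=0.7005
R=−1: 1+11/14x = −1+3/14x ⇒ -4/7x=2 ⇒ x=2/(-4/7)=-3.5000
Confirm numerically:
  x=-2.972: |R|=0.81567 <1
  x=-2.852: |R|=0.77017 <1
  x=-2.693: |R|=0.70760 <1
  x=-1.712: |R|=0.25251 <1
  x=-3.720: |R|=1.06995 >1
  x=-3.605: |R|=1.03385 >1
So |R|<1 on (-3.5000, 0).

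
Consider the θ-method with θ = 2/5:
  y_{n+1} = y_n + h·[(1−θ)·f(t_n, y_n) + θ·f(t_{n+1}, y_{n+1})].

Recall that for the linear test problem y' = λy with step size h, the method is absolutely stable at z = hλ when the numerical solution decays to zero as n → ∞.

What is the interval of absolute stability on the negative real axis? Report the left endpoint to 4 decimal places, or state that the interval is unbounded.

z∈(-10.0000,0).

On y'=λy, z=hλ:
  y_{n+1} = y_n + z·[3/5·y_n + 2/5·y_{n+1}] ⇒ (1 − 2/5z)y_{n+1} = (1 + 3/5z)y_n
  R(z) = (1 + 3/5z)/(1 − 2/5z).

Solve |R(x)|<1 on ℝ⁻.
x=-0.97: |R|=0.3012
R=−1: 1+3/5x = −1+2/5x ⇒ -1/5x=2 ⇒ x=2/(-1/5)=-10.0000
Confirm numerically:
  x=-9.781: |R|=0.99108 <1
  x=-7.198: |R|=0.85554 <1
  x=-5.467: |R|=0.71551 <1
  x=-4.251: |R|=0.57421 <1
  x=-10.582: |R|=1.02224 >1
  x=-10.527: |R|=1.02023 >1
So |R|<1 on (-10.0000, 0).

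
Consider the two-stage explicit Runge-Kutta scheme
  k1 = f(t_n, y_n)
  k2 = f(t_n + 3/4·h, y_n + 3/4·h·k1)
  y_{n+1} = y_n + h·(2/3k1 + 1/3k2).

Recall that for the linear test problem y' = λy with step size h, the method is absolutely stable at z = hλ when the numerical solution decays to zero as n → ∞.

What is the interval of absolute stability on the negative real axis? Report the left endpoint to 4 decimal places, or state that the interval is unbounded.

With y'=λy (z=hλ):
  k1=λy_n ⇒ h·k1=z·y_n;  k2=λ(1+3/4z)y_n ⇒ h·k2=z(1+3/4z)y_n
  y_{n+1}/y_n = 1 + 2/3z + 1/3z(1+3/4z) = 1 + z + 1/4z²
  so R(z) = 1 + z + 1/4z².

Need |R(x)|<1, x<0.
x=-0.43: |R|=0.6162
R=1: x+1/4x²=0 ⇒ x=−4=-4.0000; min R=1−1/(4·1/4)=0.0000>−1
Confirm numerically:
  x=-3.930: |R|=0.93123 <1
  x=-3.806: |R|=0.81541 <1
  x=-2.591: |R|=0.08732 <1
  x=-1.957: |R|=0.00046 <1
  x=-4.492: |R|=1.55252 >1
  x=-4.261: |R|=1.27803 >1
  x=-4.118: |R|=1.12148 >1
Interval (-4.0000, 0).

(-4.0000, 0).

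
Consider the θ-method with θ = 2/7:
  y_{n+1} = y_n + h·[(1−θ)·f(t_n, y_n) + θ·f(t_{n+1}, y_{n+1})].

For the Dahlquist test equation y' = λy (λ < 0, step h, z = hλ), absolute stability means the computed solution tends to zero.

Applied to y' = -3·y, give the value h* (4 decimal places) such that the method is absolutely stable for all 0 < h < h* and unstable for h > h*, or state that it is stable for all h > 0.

With y'=λy (z=hλ):
  y_{n+1} = y_n + z·[5/7·y_n + 2/7·y_{n+1}] ⇒ (1 − 2/7z)y_{n+1} = (1 + 5/7z)y_n
  R(z) = (1 + 5/7z)/(1 − 2/7z).

Solve |R(x)|<1 on ℝ⁻.
x=-0.92: |R|=0.2715
R=−1: 1+5/7x = −1+2/7x ⇒ -3/7x=2 ⇒ x=2/(-3/7)=-4.6667
Confirm numerically:
  x=-2.794: |R|=0.55370 <1
  x=-2.652: |R|=0.50878 <1
  x=-2.301: |R|=0.38830 <1
  x=-2.185: |R|=0.34521 <1
  x=-5.068: |R|=1.07026 >1
  x=-4.769: |R|=1.01856 >1
  x=-4.733: |R|=1.01209 >1
Interval (-4.6667, 0).

(-4.6667,0); λ=-3 ⇒ h* = (14/3)/3 = 1.5556.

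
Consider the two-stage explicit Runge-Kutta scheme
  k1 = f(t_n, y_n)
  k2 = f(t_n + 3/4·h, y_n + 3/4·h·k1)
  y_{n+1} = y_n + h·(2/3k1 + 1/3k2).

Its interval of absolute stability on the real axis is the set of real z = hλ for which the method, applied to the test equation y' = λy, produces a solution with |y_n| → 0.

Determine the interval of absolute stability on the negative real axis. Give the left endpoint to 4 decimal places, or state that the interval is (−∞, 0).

With y'=λy (z=hλ):
  k1=λy_n ⇒ h·k1=z·y_n;  k2=λ(1+3/4z)y_n ⇒ h·k2=z(1+3/4z)y_n
  y_{n+1}/y_n = 1 + 2/3z + 1/3z(1+3/4z) = 1 + z + 1/4z²
  R(z) = 1 + z + 1/4z².

Need |R(x)|<1, x<0.
x=-1.32: |R|=0.1156
R=1: x+1/4x²=0 ⇒ x=−4=-4.0000; min R=1−1/(4·1/4)=0.0000>−1
Confirm numerically:
  x=-3.772: |R|=0.78500 <1
  x=-3.673: |R|=0.69973 <1
  x=-2.280: |R|=0.01960 <1
  x=-2.162: |R|=0.00656 <1
  x=-4.476: |R|=1.53264 >1
  x=-4.286: |R|=1.30645 >1
So |R|<1 on (-4.0000, 0).

(-4.0000, 0).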